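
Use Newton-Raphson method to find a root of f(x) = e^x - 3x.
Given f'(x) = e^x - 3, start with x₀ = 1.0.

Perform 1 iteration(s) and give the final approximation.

f(x) = e^x - 3x
f'(x) = e^x - 3
x₀ = 1.0

Newton-Raphson formula: x_{n+1} = x_n - f(x_n)/f'(x_n)

Iteration 1:
  f(1.000000) = -0.281718
  f'(1.000000) = -0.281718
  x_1 = 1.000000 - (-0.281718)/(-0.281718) = 0.000000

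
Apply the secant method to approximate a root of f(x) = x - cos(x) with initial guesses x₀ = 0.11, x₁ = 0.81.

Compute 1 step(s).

f(x) = x - cos(x)
x₀ = 0.11, x₁ = 0.81

Secant formula: x_{n+1} = x_n - f(x_n)(x_n - x_{n-1})/(f(x_n) - f(x_{n-1}))

Iteration 1:
  f(0.110000) = -0.883956
  f(0.810000) = 0.120502
  x_2 = 0.810000 - 0.120502×(0.810000 - 0.110000)/(0.120502 - (-0.883956))
       = 0.726023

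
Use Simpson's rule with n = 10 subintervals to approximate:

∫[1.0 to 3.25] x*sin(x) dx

f(x) = x*sin(x)
a = 1.0, b = 3.25, n = 10
h = (b - a)/n = 0.225000

Simpson's rule: (h/3)[f(x₀) + 4f(x₁) + 2f(x₂) + ... + f(xₙ)]

x_0 = 1.0000, f(x_0) = 0.841471, coefficient = 1
x_1 = 1.2250, f(x_1) = 1.152487, coefficient = 4
x_2 = 1.4500, f(x_2) = 1.439434, coefficient = 2
x_3 = 1.6750, f(x_3) = 1.665914, coefficient = 4
x_4 = 1.9000, f(x_4) = 1.797970, coefficient = 2
x_5 = 2.1250, f(x_5) = 1.806930, coefficient = 4
x_6 = 2.3500, f(x_6) = 1.671962, coefficient = 2
x_7 = 2.5750, f(x_7) = 1.382158, coefficient = 4
x_8 = 2.8000, f(x_8) = 0.937967, coefficient = 2
x_9 = 3.0250, f(x_9) = 0.351894, coefficient = 4
x_10 = 3.2500, f(x_10) = -0.351634, coefficient = 1

I ≈ (0.225000/3) × 37.622035 = 2.821653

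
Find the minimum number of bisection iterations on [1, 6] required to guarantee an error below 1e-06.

We need (b-a)/2^n ≤ 1e-06
(6 - 1)/2^n ≤ 1e-06
5/2^n ≤ 1e-06
2^n ≥ 5000000
n ≥ log₂(5000000) = 22.25
n ≥ 23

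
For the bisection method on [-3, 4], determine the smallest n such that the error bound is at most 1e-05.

We need (b-a)/2^n ≤ 1e-05
(4 - (-3))/2^n ≤ 1e-05
7/2^n ≤ 1e-05
2^n ≥ 700000
n ≥ log₂(700000) = 19.42
n ≥ 20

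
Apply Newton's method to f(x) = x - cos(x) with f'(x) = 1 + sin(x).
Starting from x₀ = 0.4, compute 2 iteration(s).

f(x) = x - cos(x)
f'(x) = 1 + sin(x)
x₀ = 0.4

Newton-Raphson formula: x_{n+1} = x_n - f(x_n)/f'(x_n)

Iteration 1:
  f(0.400000) = -0.521061
  f'(0.400000) = 1.389418
  x_1 = 0.400000 - (-0.521061)/1.389418 = 0.775021
Iteration 2:
  f(0.775021) = 0.060615
  f'(0.775021) = 1.699731
  x_2 = 0.775021 - 0.060615/1.699731 = 0.739360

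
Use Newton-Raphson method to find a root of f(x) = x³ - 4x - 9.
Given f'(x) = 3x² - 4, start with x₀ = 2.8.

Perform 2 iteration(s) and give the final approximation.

f(x) = x³ - 4x - 9
f'(x) = 3x² - 4
x₀ = 2.8

Newton-Raphson formula: x_{n+1} = x_n - f(x_n)/f'(x_n)

Iteration 1:
  f(2.800000) = 1.752000
  f'(2.800000) = 19.520000
  x_1 = 2.800000 - 1.752000/19.520000 = 2.710246
Iteration 2:
  f(2.710246) = 0.066946
  f'(2.710246) = 18.036299
  x_2 = 2.710246 - 0.066946/18.036299 = 2.706534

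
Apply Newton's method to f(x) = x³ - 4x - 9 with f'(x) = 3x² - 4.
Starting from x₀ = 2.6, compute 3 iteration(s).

f(x) = x³ - 4x - 9
f'(x) = 3x² - 4
x₀ = 2.6

Newton-Raphson formula: x_{n+1} = x_n - f(x_n)/f'(x_n)

Iteration 1:
  f(2.600000) = -1.824000
  f'(2.600000) = 16.280000
  x_1 = 2.600000 - (-1.824000)/16.280000 = 2.712039
Iteration 2:
  f(2.712039) = 0.099318
  f'(2.712039) = 18.065472
  x_2 = 2.712039 - 0.099318/18.065472 = 2.706542
Iteration 3:
  f(2.706542) = 0.000246
  f'(2.706542) = 17.976103
  x_3 = 2.706542 - 0.000246/17.976103 = 2.706528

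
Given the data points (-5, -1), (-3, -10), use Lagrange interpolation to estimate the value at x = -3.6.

Lagrange interpolation formula:
P(x) = Σ yᵢ × Lᵢ(x)
where Lᵢ(x) = Π_{j≠i} (x - xⱼ)/(xᵢ - xⱼ)

L_0(-3.6) = (-3.6 - (-3))/(-5 - (-3)) = 0.300000
L_1(-3.6) = (-3.6 - (-5))/(-3 - (-5)) = 0.700000

P(-3.6) = (-1)×L_0(-3.6) + (-10)×L_1(-3.6)
P(-3.6) = -7.300000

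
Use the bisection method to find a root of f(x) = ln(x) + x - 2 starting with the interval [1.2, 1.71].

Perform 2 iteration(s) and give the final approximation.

f(x) = ln(x) + x - 2
Initial interval: [1.2, 1.71]

Iteration 1:
  c_1 = (1.200000 + 1.710000)/2 = 1.455000
  f(c_1) = f(1.455000) = -0.169994
  f(a) × f(c) ≥ 0, new interval: [1.455000, 1.710000]
Iteration 2:
  c_2 = (1.455000 + 1.710000)/2 = 1.582500
  f(c_2) = f(1.582500) = 0.041506
  f(a) × f(c) < 0, new interval: [1.455000, 1.582500]

After 2 iteration(s), the approximation is c_2 = 1.582500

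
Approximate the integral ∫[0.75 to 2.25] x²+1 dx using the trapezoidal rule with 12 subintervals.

f(x) = x²+1
a = 0.75, b = 2.25, n = 12
h = (b - a)/n = 0.125000

Trapezoidal rule: (h/2)[f(x₀) + 2f(x₁) + 2f(x₂) + ... + f(xₙ)]

x_0 = 0.7500, f(x_0) = 1.562500, coefficient = 1
x_1 = 0.8750, f(x_1) = 1.765625, coefficient = 2
x_2 = 1.0000, f(x_2) = 2.000000, coefficient = 2
x_3 = 1.1250, f(x_3) = 2.265625, coefficient = 2
x_4 = 1.2500, f(x_4) = 2.562500, coefficient = 2
x_5 = 1.3750, f(x_5) = 2.890625, coefficient = 2
x_6 = 1.5000, f(x_6) = 3.250000, coefficient = 2
x_7 = 1.6250, f(x_7) = 3.640625, coefficient = 2
x_8 = 1.7500, f(x_8) = 4.062500, coefficient = 2
x_9 = 1.8750, f(x_9) = 4.515625, coefficient = 2
x_10 = 2.0000, f(x_10) = 5.000000, coefficient = 2
x_11 = 2.1250, f(x_11) = 5.515625, coefficient = 2
x_12 = 2.2500, f(x_12) = 6.062500, coefficient = 1

I ≈ (0.125000/2) × 82.562500 = 5.160156
Exact value: 5.156250
Error: 0.003906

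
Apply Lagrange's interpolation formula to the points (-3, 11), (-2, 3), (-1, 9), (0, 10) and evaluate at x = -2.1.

Lagrange interpolation formula:
P(x) = Σ yᵢ × Lᵢ(x)
where Lᵢ(x) = Π_{j≠i} (x - xⱼ)/(xᵢ - xⱼ)

L_0(-2.1) = (-2.1 - (-2))/(-3 - (-2)) × (-2.1 - (-1))/(-3 - (-1)) × (-2.1 - 0)/(-3 - 0) = 0.038500
L_1(-2.1) = (-2.1 - (-3))/(-2 - (-3)) × (-2.1 - (-1))/(-2 - (-1)) × (-2.1 - 0)/(-2 - 0) = 1.039500
L_2(-2.1) = (-2.1 - (-3))/(-1 - (-3)) × (-2.1 - (-2))/(-1 - (-2)) × (-2.1 - 0)/(-1 - 0) = -0.094500
L_3(-2.1) = (-2.1 - (-3))/(0 - (-3)) × (-2.1 - (-2))/(0 - (-2)) × (-2.1 - (-1))/(0 - (-1)) = 0.016500

P(-2.1) = 11×L_0(-2.1) + 3×L_1(-2.1) + 9×L_2(-2.1) + 10×L_3(-2.1)
P(-2.1) = 2.856500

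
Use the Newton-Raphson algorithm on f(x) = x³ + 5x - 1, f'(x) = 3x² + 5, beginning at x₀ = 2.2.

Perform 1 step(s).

f(x) = x³ + 5x - 1
f'(x) = 3x² + 5
x₀ = 2.2

Newton-Raphson formula: x_{n+1} = x_n - f(x_n)/f'(x_n)

Iteration 1:
  f(2.200000) = 20.648000
  f'(2.200000) = 19.520000
  x_1 = 2.200000 - 20.648000/19.520000 = 1.142213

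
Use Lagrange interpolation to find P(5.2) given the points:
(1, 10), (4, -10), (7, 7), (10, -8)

Lagrange interpolation formula:
P(x) = Σ yᵢ × Lᵢ(x)
where Lᵢ(x) = Π_{j≠i} (x - xⱼ)/(xᵢ - xⱼ)

L_0(5.2) = (5.2 - 4)/(1 - 4) × (5.2 - 7)/(1 - 7) × (5.2 - 10)/(1 - 10) = -0.064000
L_1(5.2) = (5.2 - 1)/(4 - 1) × (5.2 - 7)/(4 - 7) × (5.2 - 10)/(4 - 10) = 0.672000
L_2(5.2) = (5.2 - 1)/(7 - 1) × (5.2 - 4)/(7 - 4) × (5.2 - 10)/(7 - 10) = 0.448000
L_3(5.2) = (5.2 - 1)/(10 - 1) × (5.2 - 4)/(10 - 4) × (5.2 - 7)/(10 - 7) = -0.056000

P(5.2) = 10×L_0(5.2) + (-10)×L_1(5.2) + 7×L_2(5.2) + (-8)×L_3(5.2)
P(5.2) = -3.776000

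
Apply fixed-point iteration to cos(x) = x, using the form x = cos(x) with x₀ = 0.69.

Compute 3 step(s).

Equation: cos(x) = x
Fixed-point form: x = cos(x)
x₀ = 0.69

x_1 = g(0.690000) = 0.771246
x_2 = g(0.771246) = 0.717043
x_3 = g(0.717043) = 0.753752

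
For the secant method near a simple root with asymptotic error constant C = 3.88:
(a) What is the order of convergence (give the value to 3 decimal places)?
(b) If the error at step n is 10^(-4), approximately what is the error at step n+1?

(a) Secant method has superlinear convergence with order φ = (1+√5)/2 ≈ 1.618.
    This means |e_{n+1}| ≈ C|e_n|^1.618.

(b) With |e_n| = 10^(-4) and C = 3.88:
    |e_{n+1}| ≈ 3.88 × (10^(-4))^1.618 = 3.88 × 10^(-6.47)

(a) ≈ 1.618 (golden ratio); (b) |e_{n+1}| ≈ 1.308e-06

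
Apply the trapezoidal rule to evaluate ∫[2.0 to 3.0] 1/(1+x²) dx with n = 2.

f(x) = 1/(1+x²)
a = 2.0, b = 3.0, n = 2
h = (b - a)/n = 0.500000

Trapezoidal rule: (h/2)[f(x₀) + 2f(x₁) + 2f(x₂) + ... + f(xₙ)]

x_0 = 2.0000, f(x_0) = 0.200000, coefficient = 1
x_1 = 2.5000, f(x_1) = 0.137931, coefficient = 2
x_2 = 3.0000, f(x_2) = 0.100000, coefficient = 1

I ≈ (0.500000/2) × 0.575862 = 0.143966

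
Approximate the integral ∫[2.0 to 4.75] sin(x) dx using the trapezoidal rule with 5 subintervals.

f(x) = sin(x)
a = 2.0, b = 4.75, n = 5
h = (b - a)/n = 0.550000

Trapezoidal rule: (h/2)[f(x₀) + 2f(x₁) + 2f(x₂) + ... + f(xₙ)]

x_0 = 2.0000, f(x_0) = 0.909297, coefficient = 1
x_1 = 2.5500, f(x_1) = 0.557684, coefficient = 2
x_2 = 3.1000, f(x_2) = 0.041581, coefficient = 2
x_3 = 3.6500, f(x_3) = -0.486787, coefficient = 2
x_4 = 4.2000, f(x_4) = -0.871576, coefficient = 2
x_5 = 4.7500, f(x_5) = -0.999293, coefficient = 1

I ≈ (0.550000/2) × -1.608191 = -0.442253
Exact value: -0.453749
Error: 0.011496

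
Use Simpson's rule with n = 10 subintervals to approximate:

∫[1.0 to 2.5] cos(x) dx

f(x) = cos(x)
a = 1.0, b = 2.5, n = 10
h = (b - a)/n = 0.150000

Simpson's rule: (h/3)[f(x₀) + 4f(x₁) + 2f(x₂) + ... + f(xₙ)]

x_0 = 1.0000, f(x_0) = 0.540302, coefficient = 1
x_1 = 1.1500, f(x_1) = 0.408487, coefficient = 4
x_2 = 1.3000, f(x_2) = 0.267499, coefficient = 2
x_3 = 1.4500, f(x_3) = 0.120503, coefficient = 4
x_4 = 1.6000, f(x_4) = -0.029200, coefficient = 2
x_5 = 1.7500, f(x_5) = -0.178246, coefficient = 4
x_6 = 1.9000, f(x_6) = -0.323290, coefficient = 2
x_7 = 2.0500, f(x_7) = -0.461073, coefficient = 4
x_8 = 2.2000, f(x_8) = -0.588501, coefficient = 2
x_9 = 2.3500, f(x_9) = -0.702713, coefficient = 4
x_10 = 2.5000, f(x_10) = -0.801144, coefficient = 1

I ≈ (0.150000/3) × -4.859991 = -0.243000
Exact value: -0.242999
Error: 0.000001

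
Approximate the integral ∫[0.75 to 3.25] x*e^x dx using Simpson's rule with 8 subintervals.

f(x) = x*e^x
a = 0.75, b = 3.25, n = 8
h = (b - a)/n = 0.312500

Simpson's rule: (h/3)[f(x₀) + 4f(x₁) + 2f(x₂) + ... + f(xₙ)]

x_0 = 0.7500, f(x_0) = 1.587750, coefficient = 1
x_1 = 1.0625, f(x_1) = 3.074446, coefficient = 4
x_2 = 1.3750, f(x_2) = 5.438230, coefficient = 2
x_3 = 1.6875, f(x_3) = 9.122539, coefficient = 4
x_4 = 2.0000, f(x_4) = 14.778112, coefficient = 2
x_5 = 2.3125, f(x_5) = 23.355423, coefficient = 4
x_6 = 2.6250, f(x_6) = 36.237007, coefficient = 2
x_7 = 2.9375, f(x_7) = 55.426559, coefficient = 4
x_8 = 3.2500, f(x_8) = 83.818605, coefficient = 1

I ≈ (0.312500/3) × 562.228918 = 58.565512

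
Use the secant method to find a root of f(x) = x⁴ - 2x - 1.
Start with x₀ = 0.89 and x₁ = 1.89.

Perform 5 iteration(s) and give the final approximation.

f(x) = x⁴ - 2x - 1
x₀ = 0.89, x₁ = 1.89

Secant formula: x_{n+1} = x_n - f(x_n)(x_n - x_{n-1})/(f(x_n) - f(x_{n-1}))

Iteration 1:
  f(0.890000) = -2.152578
  f(1.890000) = 7.979898
  x_2 = 1.890000 - 7.979898×(1.890000 - 0.890000)/(7.979898 - (-2.152578))
       = 1.102443
Iteration 2:
  f(1.890000) = 7.979898
  f(1.102443) = -1.727735
  x_3 = 1.102443 - (-1.727735)×(1.102443 - 1.890000)/(-1.727735 - 7.979898)
       = 1.242610
Iteration 3:
  f(1.102443) = -1.727735
  f(1.242610) = -1.101036
  x_4 = 1.242610 - (-1.101036)×(1.242610 - 1.102443)/(-1.101036 - (-1.727735))
       = 1.488867
Iteration 4:
  f(1.242610) = -1.101036
  f(1.488867) = 0.936139
  x_5 = 1.488867 - 0.936139×(1.488867 - 1.242610)/(0.936139 - (-1.101036))
       = 1.375705
Iteration 5:
  f(1.488867) = 0.936139
  f(1.375705) = -0.169608
  x_6 = 1.375705 - (-0.169608)×(1.375705 - 1.488867)/(-0.169608 - 0.936139)
       = 1.393063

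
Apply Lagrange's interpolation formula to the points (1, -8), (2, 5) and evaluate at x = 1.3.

Lagrange interpolation formula:
P(x) = Σ yᵢ × Lᵢ(x)
where Lᵢ(x) = Π_{j≠i} (x - xⱼ)/(xᵢ - xⱼ)

L_0(1.3) = (1.3 - 2)/(1 - 2) = 0.700000
L_1(1.3) = (1.3 - 1)/(2 - 1) = 0.300000

P(1.3) = (-8)×L_0(1.3) + 5×L_1(1.3)
P(1.3) = -4.100000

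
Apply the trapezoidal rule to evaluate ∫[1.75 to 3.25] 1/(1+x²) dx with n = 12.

f(x) = 1/(1+x²)
a = 1.75, b = 3.25, n = 12
h = (b - a)/n = 0.125000

Trapezoidal rule: (h/2)[f(x₀) + 2f(x₁) + 2f(x₂) + ... + f(xₙ)]

x_0 = 1.7500, f(x_0) = 0.246154, coefficient = 1
x_1 = 1.8750, f(x_1) = 0.221453, coefficient = 2
x_2 = 2.0000, f(x_2) = 0.200000, coefficient = 2
x_3 = 2.1250, f(x_3) = 0.181303, coefficient = 2
x_4 = 2.2500, f(x_4) = 0.164948, coefficient = 2
x_5 = 2.3750, f(x_5) = 0.150588, coefficient = 2
x_6 = 2.5000, f(x_6) = 0.137931, coefficient = 2
x_7 = 2.6250, f(x_7) = 0.126733, coefficient = 2
x_8 = 2.7500, f(x_8) = 0.116788, coefficient = 2
x_9 = 2.8750, f(x_9) = 0.107926, coefficient = 2
x_10 = 3.0000, f(x_10) = 0.100000, coefficient = 2
x_11 = 3.1250, f(x_11) = 0.092888, coefficient = 2
x_12 = 3.2500, f(x_12) = 0.086486, coefficient = 1

I ≈ (0.125000/2) × 3.533759 = 0.220860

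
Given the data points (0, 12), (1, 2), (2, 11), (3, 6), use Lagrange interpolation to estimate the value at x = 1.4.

Lagrange interpolation formula:
P(x) = Σ yᵢ × Lᵢ(x)
where Lᵢ(x) = Π_{j≠i} (x - xⱼ)/(xᵢ - xⱼ)

L_0(1.4) = (1.4 - 1)/(0 - 1) × (1.4 - 2)/(0 - 2) × (1.4 - 3)/(0 - 3) = -0.064000
L_1(1.4) = (1.4 - 0)/(1 - 0) × (1.4 - 2)/(1 - 2) × (1.4 - 3)/(1 - 3) = 0.672000
L_2(1.4) = (1.4 - 0)/(2 - 0) × (1.4 - 1)/(2 - 1) × (1.4 - 3)/(2 - 3) = 0.448000
L_3(1.4) = (1.4 - 0)/(3 - 0) × (1.4 - 1)/(3 - 1) × (1.4 - 2)/(3 - 2) = -0.056000

P(1.4) = 12×L_0(1.4) + 2×L_1(1.4) + 11×L_2(1.4) + 6×L_3(1.4)
P(1.4) = 5.168000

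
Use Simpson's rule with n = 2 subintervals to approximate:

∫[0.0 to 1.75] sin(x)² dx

f(x) = sin(x)²
a = 0.0, b = 1.75, n = 2
h = (b - a)/n = 0.875000

Simpson's rule: (h/3)[f(x₀) + 4f(x₁) + 2f(x₂) + ... + f(xₙ)]

x_0 = 0.0000, f(x_0) = 0.000000, coefficient = 1
x_1 = 0.8750, f(x_1) = 0.589123, coefficient = 4
x_2 = 1.7500, f(x_2) = 0.968228, coefficient = 1

I ≈ (0.875000/3) × 3.324720 = 0.969710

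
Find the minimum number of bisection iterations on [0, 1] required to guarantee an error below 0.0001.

We need (b-a)/2^n ≤ 0.0001
(1 - 0)/2^n ≤ 0.0001
1/2^n ≤ 0.0001
2^n ≥ 10000
n ≥ log₂(10000) = 13.29
n ≥ 14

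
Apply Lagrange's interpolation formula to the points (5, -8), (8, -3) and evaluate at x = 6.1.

Lagrange interpolation formula:
P(x) = Σ yᵢ × Lᵢ(x)
where Lᵢ(x) = Π_{j≠i} (x - xⱼ)/(xᵢ - xⱼ)

L_0(6.1) = (6.1 - 8)/(5 - 8) = 0.633333
L_1(6.1) = (6.1 - 5)/(8 - 5) = 0.366667

P(6.1) = (-8)×L_0(6.1) + (-3)×L_1(6.1)
P(6.1) = -6.166667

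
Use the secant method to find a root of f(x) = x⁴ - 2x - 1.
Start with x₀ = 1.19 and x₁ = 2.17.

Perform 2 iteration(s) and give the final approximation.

f(x) = x⁴ - 2x - 1
x₀ = 1.19, x₁ = 2.17

Secant formula: x_{n+1} = x_n - f(x_n)(x_n - x_{n-1})/(f(x_n) - f(x_{n-1}))

Iteration 1:
  f(1.190000) = -1.374661
  f(2.170000) = 16.833739
  x_2 = 2.170000 - 16.833739×(2.170000 - 1.190000)/(16.833739 - (-1.374661))
       = 1.263986
Iteration 2:
  f(2.170000) = 16.833739
  f(1.263986) = -0.975452
  x_3 = 1.263986 - (-0.975452)×(1.263986 - 2.170000)/(-0.975452 - 16.833739)
       = 1.313611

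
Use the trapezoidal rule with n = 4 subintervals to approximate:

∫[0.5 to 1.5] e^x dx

f(x) = e^x
a = 0.5, b = 1.5, n = 4
h = (b - a)/n = 0.250000

Trapezoidal rule: (h/2)[f(x₀) + 2f(x₁) + 2f(x₂) + ... + f(xₙ)]

x_0 = 0.5000, f(x_0) = 1.648721, coefficient = 1
x_1 = 0.7500, f(x_1) = 2.117000, coefficient = 2
x_2 = 1.0000, f(x_2) = 2.718282, coefficient = 2
x_3 = 1.2500, f(x_3) = 3.490343, coefficient = 2
x_4 = 1.5000, f(x_4) = 4.481689, coefficient = 1

I ≈ (0.250000/2) × 22.781660 = 2.847707
Exact value: 2.832968
Error: 0.014740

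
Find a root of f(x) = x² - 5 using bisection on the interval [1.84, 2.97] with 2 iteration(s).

f(x) = x² - 5
Initial interval: [1.84, 2.97]

Iteration 1:
  c_1 = (1.840000 + 2.970000)/2 = 2.405000
  f(c_1) = f(2.405000) = 0.784025
  f(a) × f(c) < 0, new interval: [1.840000, 2.405000]
Iteration 2:
  c_2 = (1.840000 + 2.405000)/2 = 2.122500
  f(c_2) = f(2.122500) = -0.494994
  f(a) × f(c) ≥ 0, new interval: [2.122500, 2.405000]

After 2 iteration(s), the approximation is c_2 = 2.122500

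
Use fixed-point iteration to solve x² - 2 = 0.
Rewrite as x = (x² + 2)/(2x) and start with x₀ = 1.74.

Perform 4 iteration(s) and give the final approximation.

Equation: x² - 2 = 0
Fixed-point form: x = (x² + 2)/(2x)
x₀ = 1.74

x_1 = g(1.740000) = 1.444713
x_2 = g(1.444713) = 1.414535
x_3 = g(1.414535) = 1.414214
x_4 = g(1.414214) = 1.414214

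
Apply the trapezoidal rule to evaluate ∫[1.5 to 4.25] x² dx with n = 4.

f(x) = x²
a = 1.5, b = 4.25, n = 4
h = (b - a)/n = 0.687500

Trapezoidal rule: (h/2)[f(x₀) + 2f(x₁) + 2f(x₂) + ... + f(xₙ)]

x_0 = 1.5000, f(x_0) = 2.250000, coefficient = 1
x_1 = 2.1875, f(x_1) = 4.785156, coefficient = 2
x_2 = 2.8750, f(x_2) = 8.265625, coefficient = 2
x_3 = 3.5625, f(x_3) = 12.691406, coefficient = 2
x_4 = 4.2500, f(x_4) = 18.062500, coefficient = 1

I ≈ (0.687500/2) × 71.796875 = 24.680176
Exact value: 24.463542
Error: 0.216634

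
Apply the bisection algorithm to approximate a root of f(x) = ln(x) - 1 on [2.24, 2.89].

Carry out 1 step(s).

f(x) = ln(x) - 1
Initial interval: [2.24, 2.89]

Iteration 1:
  c_1 = (2.240000 + 2.890000)/2 = 2.565000
  f(c_1) = f(2.565000) = -0.058042
  f(a) × f(c) ≥ 0, new interval: [2.565000, 2.890000]

After 1 iteration(s), the approximation is c_1 = 2.565000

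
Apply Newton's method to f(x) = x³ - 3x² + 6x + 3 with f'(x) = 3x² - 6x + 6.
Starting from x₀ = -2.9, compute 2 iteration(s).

f(x) = x³ - 3x² + 6x + 3
f'(x) = 3x² - 6x + 6
x₀ = -2.9

Newton-Raphson formula: x_{n+1} = x_n - f(x_n)/f'(x_n)

Iteration 1:
  f(-2.900000) = -64.019000
  f'(-2.900000) = 48.630000
  x_1 = -2.900000 - (-64.019000)/48.630000 = -1.583549
Iteration 2:
  f(-1.583549) = -17.995133
  f'(-1.583549) = 23.024180
  x_2 = -1.583549 - (-17.995133)/23.024180 = -0.801974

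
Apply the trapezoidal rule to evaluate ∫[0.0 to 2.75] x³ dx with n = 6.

f(x) = x³
a = 0.0, b = 2.75, n = 6
h = (b - a)/n = 0.458333

Trapezoidal rule: (h/2)[f(x₀) + 2f(x₁) + 2f(x₂) + ... + f(xₙ)]

x_0 = 0.0000, f(x_0) = 0.000000, coefficient = 1
x_1 = 0.4583, f(x_1) = 0.096282, coefficient = 2
x_2 = 0.9167, f(x_2) = 0.770255, coefficient = 2
x_3 = 1.3750, f(x_3) = 2.599609, coefficient = 2
x_4 = 1.8333, f(x_4) = 6.162037, coefficient = 2
x_5 = 2.2917, f(x_5) = 12.035229, coefficient = 2
x_6 = 2.7500, f(x_6) = 20.796875, coefficient = 1

I ≈ (0.458333/2) × 64.123698 = 14.695014
Exact value: 14.297852
Error: 0.397163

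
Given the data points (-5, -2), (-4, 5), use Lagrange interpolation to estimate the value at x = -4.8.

Lagrange interpolation formula:
P(x) = Σ yᵢ × Lᵢ(x)
where Lᵢ(x) = Π_{j≠i} (x - xⱼ)/(xᵢ - xⱼ)

L_0(-4.8) = (-4.8 - (-4))/(-5 - (-4)) = 0.800000
L_1(-4.8) = (-4.8 - (-5))/(-4 - (-5)) = 0.200000

P(-4.8) = (-2)×L_0(-4.8) + 5×L_1(-4.8)
P(-4.8) = -0.600000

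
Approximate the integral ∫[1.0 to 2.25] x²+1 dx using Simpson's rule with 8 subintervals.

f(x) = x²+1
a = 1.0, b = 2.25, n = 8
h = (b - a)/n = 0.156250

Simpson's rule: (h/3)[f(x₀) + 4f(x₁) + 2f(x₂) + ... + f(xₙ)]

x_0 = 1.0000, f(x_0) = 2.000000, coefficient = 1
x_1 = 1.1562, f(x_1) = 2.336914, coefficient = 4
x_2 = 1.3125, f(x_2) = 2.722656, coefficient = 2
x_3 = 1.4688, f(x_3) = 3.157227, coefficient = 4
x_4 = 1.6250, f(x_4) = 3.640625, coefficient = 2
x_5 = 1.7812, f(x_5) = 4.172852, coefficient = 4
x_6 = 1.9375, f(x_6) = 4.753906, coefficient = 2
x_7 = 2.0938, f(x_7) = 5.383789, coefficient = 4
x_8 = 2.2500, f(x_8) = 6.062500, coefficient = 1

I ≈ (0.156250/3) × 90.500000 = 4.713542
Exact value: 4.713542
Error: 0.000000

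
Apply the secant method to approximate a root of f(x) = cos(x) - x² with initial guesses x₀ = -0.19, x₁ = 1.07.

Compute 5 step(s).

f(x) = cos(x) - x²
x₀ = -0.19, x₁ = 1.07

Secant formula: x_{n+1} = x_n - f(x_n)(x_n - x_{n-1})/(f(x_n) - f(x_{n-1}))

Iteration 1:
  f(-0.190000) = 0.945904
  f(1.070000) = -0.664776
  x_2 = 1.070000 - (-0.664776)×(1.070000 - (-0.190000))/(-0.664776 - 0.945904)
       = 0.549960
Iteration 2:
  f(1.070000) = -0.664776
  f(0.549960) = 0.550089
  x_3 = 0.549960 - 0.550089×(0.549960 - 1.070000)/(0.550089 - (-0.664776))
       = 0.785434
Iteration 3:
  f(0.549960) = 0.550089
  f(0.785434) = 0.090176
  x_4 = 0.785434 - 0.090176×(0.785434 - 0.549960)/(0.090176 - 0.550089)
       = 0.831603
Iteration 4:
  f(0.785434) = 0.090176
  f(0.831603) = -0.017872
  x_5 = 0.831603 - (-0.017872)×(0.831603 - 0.785434)/(-0.017872 - 0.090176)
       = 0.823966
Iteration 5:
  f(0.831603) = -0.017872
  f(0.823966) = 0.000395
  x_6 = 0.823966 - 0.000395×(0.823966 - 0.831603)/(0.000395 - (-0.017872))
       = 0.824132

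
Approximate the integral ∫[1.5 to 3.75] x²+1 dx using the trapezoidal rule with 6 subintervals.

f(x) = x²+1
a = 1.5, b = 3.75, n = 6
h = (b - a)/n = 0.375000

Trapezoidal rule: (h/2)[f(x₀) + 2f(x₁) + 2f(x₂) + ... + f(xₙ)]

x_0 = 1.5000, f(x_0) = 3.250000, coefficient = 1
x_1 = 1.8750, f(x_1) = 4.515625, coefficient = 2
x_2 = 2.2500, f(x_2) = 6.062500, coefficient = 2
x_3 = 2.6250, f(x_3) = 7.890625, coefficient = 2
x_4 = 3.0000, f(x_4) = 10.000000, coefficient = 2
x_5 = 3.3750, f(x_5) = 12.390625, coefficient = 2
x_6 = 3.7500, f(x_6) = 15.062500, coefficient = 1

I ≈ (0.375000/2) × 100.031250 = 18.755859
Exact value: 18.703125
Error: 0.052734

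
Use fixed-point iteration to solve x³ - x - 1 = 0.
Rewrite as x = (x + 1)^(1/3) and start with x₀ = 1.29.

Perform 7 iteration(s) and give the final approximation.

Equation: x³ - x - 1 = 0
Fixed-point form: x = (x + 1)^(1/3)
x₀ = 1.29

x_1 = g(1.290000) = 1.318090
x_2 = g(1.318090) = 1.323458
x_3 = g(1.323458) = 1.324479
x_4 = g(1.324479) = 1.324672
x_5 = g(1.324672) = 1.324709
x_6 = g(1.324709) = 1.324716
x_7 = g(1.324716) = 1.324718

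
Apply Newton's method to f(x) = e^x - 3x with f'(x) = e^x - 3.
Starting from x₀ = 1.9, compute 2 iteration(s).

f(x) = e^x - 3x
f'(x) = e^x - 3
x₀ = 1.9

Newton-Raphson formula: x_{n+1} = x_n - f(x_n)/f'(x_n)

Iteration 1:
  f(1.900000) = 0.985894
  f'(1.900000) = 3.685894
  x_1 = 1.900000 - 0.985894/3.685894 = 1.632522
Iteration 2:
  f(1.632522) = 0.219198
  f'(1.632522) = 2.116765
  x_2 = 1.632522 - 0.219198/2.116765 = 1.528969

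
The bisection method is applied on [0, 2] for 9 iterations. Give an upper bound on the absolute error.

Bisection error bound: |error| ≤ (b-a)/2^n
|error| ≤ (2 - 0)/2^9 = 2/2^9
|error| ≤ 0.0039062500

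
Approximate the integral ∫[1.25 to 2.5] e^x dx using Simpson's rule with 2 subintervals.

f(x) = e^x
a = 1.25, b = 2.5, n = 2
h = (b - a)/n = 0.625000

Simpson's rule: (h/3)[f(x₀) + 4f(x₁) + 2f(x₂) + ... + f(xₙ)]

x_0 = 1.2500, f(x_0) = 3.490343, coefficient = 1
x_1 = 1.8750, f(x_1) = 6.520819, coefficient = 4
x_2 = 2.5000, f(x_2) = 12.182494, coefficient = 1

I ≈ (0.625000/3) × 41.756113 = 8.699190
Exact value: 8.692151
Error: 0.007039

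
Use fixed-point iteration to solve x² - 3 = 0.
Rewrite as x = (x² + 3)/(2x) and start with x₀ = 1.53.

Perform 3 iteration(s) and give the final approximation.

Equation: x² - 3 = 0
Fixed-point form: x = (x² + 3)/(2x)
x₀ = 1.53

x_1 = g(1.530000) = 1.745392
x_2 = g(1.745392) = 1.732102
x_3 = g(1.732102) = 1.732051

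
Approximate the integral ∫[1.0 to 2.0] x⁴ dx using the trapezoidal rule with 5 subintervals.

f(x) = x⁴
a = 1.0, b = 2.0, n = 5
h = (b - a)/n = 0.200000

Trapezoidal rule: (h/2)[f(x₀) + 2f(x₁) + 2f(x₂) + ... + f(xₙ)]

x_0 = 1.0000, f(x_0) = 1.000000, coefficient = 1
x_1 = 1.2000, f(x_1) = 2.073600, coefficient = 2
x_2 = 1.4000, f(x_2) = 3.841600, coefficient = 2
x_3 = 1.6000, f(x_3) = 6.553600, coefficient = 2
x_4 = 1.8000, f(x_4) = 10.497600, coefficient = 2
x_5 = 2.0000, f(x_5) = 16.000000, coefficient = 1

I ≈ (0.200000/2) × 62.932800 = 6.293280
Exact value: 6.200000
Error: 0.093280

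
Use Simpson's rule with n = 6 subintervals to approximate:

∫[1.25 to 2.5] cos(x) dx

f(x) = cos(x)
a = 1.25, b = 2.5, n = 6
h = (b - a)/n = 0.208333

Simpson's rule: (h/3)[f(x₀) + 4f(x₁) + 2f(x₂) + ... + f(xₙ)]

x_0 = 1.2500, f(x_0) = 0.315322, coefficient = 1
x_1 = 1.4583, f(x_1) = 0.112226, coefficient = 4
x_2 = 1.6667, f(x_2) = -0.095724, coefficient = 2
x_3 = 1.8750, f(x_3) = -0.299534, coefficient = 4
x_4 = 2.0833, f(x_4) = -0.490390, coefficient = 2
x_5 = 2.2917, f(x_5) = -0.660039, coefficient = 4
x_6 = 2.5000, f(x_6) = -0.801144, coefficient = 1

I ≈ (0.208333/3) × -5.047433 = -0.350516
Exact value: -0.350512
Error: 0.000004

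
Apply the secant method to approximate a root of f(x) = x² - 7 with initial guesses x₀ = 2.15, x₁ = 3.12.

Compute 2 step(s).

f(x) = x² - 7
x₀ = 2.15, x₁ = 3.12

Secant formula: x_{n+1} = x_n - f(x_n)(x_n - x_{n-1})/(f(x_n) - f(x_{n-1}))

Iteration 1:
  f(2.150000) = -2.377500
  f(3.120000) = 2.734400
  x_2 = 3.120000 - 2.734400×(3.120000 - 2.150000)/(2.734400 - (-2.377500))
       = 2.601139
Iteration 2:
  f(3.120000) = 2.734400
  f(2.601139) = -0.234078
  x_3 = 2.601139 - (-0.234078)×(2.601139 - 3.120000)/(-0.234078 - 2.734400)
       = 2.642053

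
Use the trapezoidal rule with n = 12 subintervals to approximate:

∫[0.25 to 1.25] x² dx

f(x) = x²
a = 0.25, b = 1.25, n = 12
h = (b - a)/n = 0.083333

Trapezoidal rule: (h/2)[f(x₀) + 2f(x₁) + 2f(x₂) + ... + f(xₙ)]

x_0 = 0.2500, f(x_0) = 0.062500, coefficient = 1
x_1 = 0.3333, f(x_1) = 0.111111, coefficient = 2
x_2 = 0.4167, f(x_2) = 0.173611, coefficient = 2
x_3 = 0.5000, f(x_3) = 0.250000, coefficient = 2
x_4 = 0.5833, f(x_4) = 0.340278, coefficient = 2
x_5 = 0.6667, f(x_5) = 0.444444, coefficient = 2
x_6 = 0.7500, f(x_6) = 0.562500, coefficient = 2
x_7 = 0.8333, f(x_7) = 0.694444, coefficient = 2
x_8 = 0.9167, f(x_8) = 0.840278, coefficient = 2
x_9 = 1.0000, f(x_9) = 1.000000, coefficient = 2
x_10 = 1.0833, f(x_10) = 1.173611, coefficient = 2
x_11 = 1.1667, f(x_11) = 1.361111, coefficient = 2
x_12 = 1.2500, f(x_12) = 1.562500, coefficient = 1

I ≈ (0.083333/2) × 15.527778 = 0.646991
Exact value: 0.645833
Error: 0.001157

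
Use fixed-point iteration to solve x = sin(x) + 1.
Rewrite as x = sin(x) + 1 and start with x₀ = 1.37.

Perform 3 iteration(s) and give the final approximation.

Equation: x = sin(x) + 1
Fixed-point form: x = sin(x) + 1
x₀ = 1.37

x_1 = g(1.370000) = 1.979908
x_2 = g(1.979908) = 1.917475
x_3 = g(1.917475) = 1.940507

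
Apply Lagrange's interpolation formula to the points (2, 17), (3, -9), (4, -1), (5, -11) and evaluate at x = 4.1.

Lagrange interpolation formula:
P(x) = Σ yᵢ × Lᵢ(x)
where Lᵢ(x) = Π_{j≠i} (x - xⱼ)/(xᵢ - xⱼ)

L_0(4.1) = (4.1 - 3)/(2 - 3) × (4.1 - 4)/(2 - 4) × (4.1 - 5)/(2 - 5) = 0.016500
L_1(4.1) = (4.1 - 2)/(3 - 2) × (4.1 - 4)/(3 - 4) × (4.1 - 5)/(3 - 5) = -0.094500
L_2(4.1) = (4.1 - 2)/(4 - 2) × (4.1 - 3)/(4 - 3) × (4.1 - 5)/(4 - 5) = 1.039500
L_3(4.1) = (4.1 - 2)/(5 - 2) × (4.1 - 3)/(5 - 3) × (4.1 - 4)/(5 - 4) = 0.038500

P(4.1) = 17×L_0(4.1) + (-9)×L_1(4.1) + (-1)×L_2(4.1) + (-11)×L_3(4.1)
P(4.1) = -0.332000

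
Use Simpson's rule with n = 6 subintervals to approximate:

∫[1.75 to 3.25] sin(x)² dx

f(x) = sin(x)²
a = 1.75, b = 3.25, n = 6
h = (b - a)/n = 0.250000

Simpson's rule: (h/3)[f(x₀) + 4f(x₁) + 2f(x₂) + ... + f(xₙ)]

x_0 = 1.7500, f(x_0) = 0.968228, coefficient = 1
x_1 = 2.0000, f(x_1) = 0.826822, coefficient = 4
x_2 = 2.2500, f(x_2) = 0.605398, coefficient = 2
x_3 = 2.5000, f(x_3) = 0.358169, coefficient = 4
x_4 = 2.7500, f(x_4) = 0.145665, coefficient = 2
x_5 = 3.0000, f(x_5) = 0.019915, coefficient = 4
x_6 = 3.2500, f(x_6) = 0.011706, coefficient = 1

I ≈ (0.250000/3) × 7.301683 = 0.608474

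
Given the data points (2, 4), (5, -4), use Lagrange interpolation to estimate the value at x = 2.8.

Lagrange interpolation formula:
P(x) = Σ yᵢ × Lᵢ(x)
where Lᵢ(x) = Π_{j≠i} (x - xⱼ)/(xᵢ - xⱼ)

L_0(2.8) = (2.8 - 5)/(2 - 5) = 0.733333
L_1(2.8) = (2.8 - 2)/(5 - 2) = 0.266667

P(2.8) = 4×L_0(2.8) + (-4)×L_1(2.8)
P(2.8) = 1.866667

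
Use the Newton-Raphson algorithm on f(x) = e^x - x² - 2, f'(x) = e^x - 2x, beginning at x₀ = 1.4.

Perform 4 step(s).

f(x) = e^x - x² - 2
f'(x) = e^x - 2x
x₀ = 1.4

Newton-Raphson formula: x_{n+1} = x_n - f(x_n)/f'(x_n)

Iteration 1:
  f(1.400000) = 0.095200
  f'(1.400000) = 1.255200
  x_1 = 1.400000 - 0.095200/1.255200 = 1.324156
Iteration 2:
  f(1.324156) = 0.005622
  f'(1.324156) = 1.110699
  x_2 = 1.324156 - 0.005622/1.110699 = 1.319094
Iteration 3:
  f(1.319094) = 0.000022
  f'(1.319094) = 1.101843
  x_3 = 1.319094 - 0.000022/1.101843 = 1.319074
Iteration 4:
  f(1.319074) = 0.000000
  f'(1.319074) = 1.101808
  x_4 = 1.319074 - 0.000000/1.101808 = 1.319074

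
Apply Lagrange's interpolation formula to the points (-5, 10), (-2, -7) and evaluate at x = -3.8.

Lagrange interpolation formula:
P(x) = Σ yᵢ × Lᵢ(x)
where Lᵢ(x) = Π_{j≠i} (x - xⱼ)/(xᵢ - xⱼ)

L_0(-3.8) = (-3.8 - (-2))/(-5 - (-2)) = 0.600000
L_1(-3.8) = (-3.8 - (-5))/(-2 - (-5)) = 0.400000

P(-3.8) = 10×L_0(-3.8) + (-7)×L_1(-3.8)
P(-3.8) = 3.200000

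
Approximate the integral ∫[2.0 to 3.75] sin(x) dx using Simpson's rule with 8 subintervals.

f(x) = sin(x)
a = 2.0, b = 3.75, n = 8
h = (b - a)/n = 0.218750

Simpson's rule: (h/3)[f(x₀) + 4f(x₁) + 2f(x₂) + ... + f(xₙ)]

x_0 = 2.0000, f(x_0) = 0.909297, coefficient = 1
x_1 = 2.2188, f(x_1) = 0.797321, coefficient = 4
x_2 = 2.4375, f(x_2) = 0.647343, coefficient = 2
x_3 = 2.6562, f(x_3) = 0.466511, coefficient = 4
x_4 = 2.8750, f(x_4) = 0.263446, coefficient = 2
x_5 = 3.0938, f(x_5) = 0.047824, coefficient = 4
x_6 = 3.3125, f(x_6) = -0.170077, coefficient = 2
x_7 = 3.5312, f(x_7) = -0.379871, coefficient = 4
x_8 = 3.7500, f(x_8) = -0.571561, coefficient = 1

I ≈ (0.218750/3) × 5.546300 = 0.404418
Exact value: 0.404413
Error: 0.000005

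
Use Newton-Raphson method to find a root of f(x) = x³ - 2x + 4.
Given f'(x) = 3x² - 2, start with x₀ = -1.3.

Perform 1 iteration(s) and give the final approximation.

f(x) = x³ - 2x + 4
f'(x) = 3x² - 2
x₀ = -1.3

Newton-Raphson formula: x_{n+1} = x_n - f(x_n)/f'(x_n)

Iteration 1:
  f(-1.300000) = 4.403000
  f'(-1.300000) = 3.070000
  x_1 = -1.300000 - 4.403000/3.070000 = -2.734202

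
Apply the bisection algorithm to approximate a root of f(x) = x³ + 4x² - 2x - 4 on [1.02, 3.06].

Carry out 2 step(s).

f(x) = x³ + 4x² - 2x - 4
Initial interval: [1.02, 3.06]

Iteration 1:
  c_1 = (1.020000 + 3.060000)/2 = 2.040000
  f(c_1) = f(2.040000) = 17.056064
  f(a) × f(c) < 0, new interval: [1.020000, 2.040000]
Iteration 2:
  c_2 = (1.020000 + 2.040000)/2 = 1.530000
  f(c_2) = f(1.530000) = 5.885177
  f(a) × f(c) < 0, new interval: [1.020000, 1.530000]

After 2 iteration(s), the approximation is c_2 = 1.530000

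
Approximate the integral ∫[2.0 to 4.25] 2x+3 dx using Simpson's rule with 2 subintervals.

f(x) = 2x+3
a = 2.0, b = 4.25, n = 2
h = (b - a)/n = 1.125000

Simpson's rule: (h/3)[f(x₀) + 4f(x₁) + 2f(x₂) + ... + f(xₙ)]

x_0 = 2.0000, f(x_0) = 7.000000, coefficient = 1
x_1 = 3.1250, f(x_1) = 9.250000, coefficient = 4
x_2 = 4.2500, f(x_2) = 11.500000, coefficient = 1

I ≈ (1.125000/3) × 55.500000 = 20.812500
Exact value: 20.812500
Error: 0.000000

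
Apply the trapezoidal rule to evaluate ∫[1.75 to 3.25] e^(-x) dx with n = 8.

f(x) = e^(-x)
a = 1.75, b = 3.25, n = 8
h = (b - a)/n = 0.187500

Trapezoidal rule: (h/2)[f(x₀) + 2f(x₁) + 2f(x₂) + ... + f(xₙ)]

x_0 = 1.7500, f(x_0) = 0.173774, coefficient = 1
x_1 = 1.9375, f(x_1) = 0.144064, coefficient = 2
x_2 = 2.1250, f(x_2) = 0.119433, coefficient = 2
x_3 = 2.3125, f(x_3) = 0.099013, coefficient = 2
x_4 = 2.5000, f(x_4) = 0.082085, coefficient = 2
x_5 = 2.6875, f(x_5) = 0.068051, coefficient = 2
x_6 = 2.8750, f(x_6) = 0.056416, coefficient = 2
x_7 = 3.0625, f(x_7) = 0.046771, coefficient = 2
x_8 = 3.2500, f(x_8) = 0.038774, coefficient = 1

I ≈ (0.187500/2) × 1.444213 = 0.135395
Exact value: 0.135000
Error: 0.000395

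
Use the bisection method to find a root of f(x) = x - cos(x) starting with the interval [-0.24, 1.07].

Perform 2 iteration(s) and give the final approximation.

f(x) = x - cos(x)
Initial interval: [-0.24, 1.07]

Iteration 1:
  c_1 = (-0.240000 + 1.070000)/2 = 0.415000
  f(c_1) = f(0.415000) = -0.500116
  f(a) × f(c) ≥ 0, new interval: [0.415000, 1.070000]
Iteration 2:
  c_2 = (0.415000 + 1.070000)/2 = 0.742500
  f(c_2) = f(0.742500) = 0.005719
  f(a) × f(c) < 0, new interval: [0.415000, 0.742500]

After 2 iteration(s), the approximation is c_2 = 0.742500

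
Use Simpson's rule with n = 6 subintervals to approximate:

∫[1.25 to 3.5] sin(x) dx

f(x) = sin(x)
a = 1.25, b = 3.5, n = 6
h = (b - a)/n = 0.375000

Simpson's rule: (h/3)[f(x₀) + 4f(x₁) + 2f(x₂) + ... + f(xₙ)]

x_0 = 1.2500, f(x_0) = 0.948985, coefficient = 1
x_1 = 1.6250, f(x_1) = 0.998531, coefficient = 4
x_2 = 2.0000, f(x_2) = 0.909297, coefficient = 2
x_3 = 2.3750, f(x_3) = 0.693685, coefficient = 4
x_4 = 2.7500, f(x_4) = 0.381661, coefficient = 2
x_5 = 3.1250, f(x_5) = 0.016592, coefficient = 4
x_6 = 3.5000, f(x_6) = -0.350783, coefficient = 1

I ≈ (0.375000/3) × 10.015351 = 1.251919
Exact value: 1.251779
Error: 0.000140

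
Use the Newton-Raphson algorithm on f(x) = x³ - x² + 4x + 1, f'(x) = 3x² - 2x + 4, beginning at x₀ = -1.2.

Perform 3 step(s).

f(x) = x³ - x² + 4x + 1
f'(x) = 3x² - 2x + 4
x₀ = -1.2

Newton-Raphson formula: x_{n+1} = x_n - f(x_n)/f'(x_n)

Iteration 1:
  f(-1.200000) = -6.968000
  f'(-1.200000) = 10.720000
  x_1 = -1.200000 - (-6.968000)/10.720000 = -0.550000
Iteration 2:
  f(-0.550000) = -1.668875
  f'(-0.550000) = 6.007500
  x_2 = -0.550000 - (-1.668875)/6.007500 = -0.272201
Iteration 3:
  f(-0.272201) = -0.183068
  f'(-0.272201) = 4.766684
  x_3 = -0.272201 - (-0.183068)/4.766684 = -0.233796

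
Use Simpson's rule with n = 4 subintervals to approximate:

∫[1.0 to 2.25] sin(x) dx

f(x) = sin(x)
a = 1.0, b = 2.25, n = 4
h = (b - a)/n = 0.312500

Simpson's rule: (h/3)[f(x₀) + 4f(x₁) + 2f(x₂) + ... + f(xₙ)]

x_0 = 1.0000, f(x_0) = 0.841471, coefficient = 1
x_1 = 1.3125, f(x_1) = 0.966827, coefficient = 4
x_2 = 1.6250, f(x_2) = 0.998531, coefficient = 2
x_3 = 1.9375, f(x_3) = 0.933514, coefficient = 4
x_4 = 2.2500, f(x_4) = 0.778073, coefficient = 1

I ≈ (0.312500/3) × 11.217970 = 1.168539
Exact value: 1.168476
Error: 0.000063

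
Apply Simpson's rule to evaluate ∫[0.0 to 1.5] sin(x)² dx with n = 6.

f(x) = sin(x)²
a = 0.0, b = 1.5, n = 6
h = (b - a)/n = 0.250000

Simpson's rule: (h/3)[f(x₀) + 4f(x₁) + 2f(x₂) + ... + f(xₙ)]

x_0 = 0.0000, f(x_0) = 0.000000, coefficient = 1
x_1 = 0.2500, f(x_1) = 0.061209, coefficient = 4
x_2 = 0.5000, f(x_2) = 0.229849, coefficient = 2
x_3 = 0.7500, f(x_3) = 0.464631, coefficient = 4
x_4 = 1.0000, f(x_4) = 0.708073, coefficient = 2
x_5 = 1.2500, f(x_5) = 0.900572, coefficient = 4
x_6 = 1.5000, f(x_6) = 0.994996, coefficient = 1

I ≈ (0.250000/3) × 8.576488 = 0.714707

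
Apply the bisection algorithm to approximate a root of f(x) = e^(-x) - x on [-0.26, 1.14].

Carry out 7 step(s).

f(x) = e^(-x) - x
Initial interval: [-0.26, 1.14]

Iteration 1:
  c_1 = (-0.260000 + 1.140000)/2 = 0.440000
  f(c_1) = f(0.440000) = 0.204036
  f(a) × f(c) ≥ 0, new interval: [0.440000, 1.140000]
Iteration 2:
  c_2 = (0.440000 + 1.140000)/2 = 0.790000
  f(c_2) = f(0.790000) = -0.336155
  f(a) × f(c) < 0, new interval: [0.440000, 0.790000]
Iteration 3:
  c_3 = (0.440000 + 0.790000)/2 = 0.615000
  f(c_3) = f(0.615000) = -0.074359
  f(a) × f(c) < 0, new interval: [0.440000, 0.615000]
Iteration 4:
  c_4 = (0.440000 + 0.615000)/2 = 0.527500
  f(c_4) = f(0.527500) = 0.062578
  f(a) × f(c) ≥ 0, new interval: [0.527500, 0.615000]
Iteration 5:
  c_5 = (0.527500 + 0.615000)/2 = 0.571250
  f(c_5) = f(0.571250) = -0.006431
  f(a) × f(c) < 0, new interval: [0.527500, 0.571250]
Iteration 6:
  c_6 = (0.527500 + 0.571250)/2 = 0.549375
  f(c_6) = f(0.549375) = 0.027936
  f(a) × f(c) ≥ 0, new interval: [0.549375, 0.571250]
Iteration 7:
  c_7 = (0.549375 + 0.571250)/2 = 0.560312
  f(c_7) = f(0.560312) = 0.010718
  f(a) × f(c) ≥ 0, new interval: [0.560312, 0.571250]

After 7 iteration(s), the approximation is c_7 = 0.560312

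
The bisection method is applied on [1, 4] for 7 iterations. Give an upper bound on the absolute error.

Bisection error bound: |error| ≤ (b-a)/2^n
|error| ≤ (4 - 1)/2^7 = 3/2^7
|error| ≤ 0.0234375000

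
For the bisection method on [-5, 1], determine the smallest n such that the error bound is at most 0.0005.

We need (b-a)/2^n ≤ 0.0005
(1 - (-5))/2^n ≤ 0.0005
6/2^n ≤ 0.0005
2^n ≥ 12000
n ≥ log₂(12000) = 13.55
n ≥ 14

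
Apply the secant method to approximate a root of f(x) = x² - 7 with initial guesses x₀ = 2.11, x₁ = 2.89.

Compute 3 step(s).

f(x) = x² - 7
x₀ = 2.11, x₁ = 2.89

Secant formula: x_{n+1} = x_n - f(x_n)(x_n - x_{n-1})/(f(x_n) - f(x_{n-1}))

Iteration 1:
  f(2.110000) = -2.547900
  f(2.890000) = 1.352100
  x_2 = 2.890000 - 1.352100×(2.890000 - 2.110000)/(1.352100 - (-2.547900))
       = 2.619580
Iteration 2:
  f(2.890000) = 1.352100
  f(2.619580) = -0.137801
  x_3 = 2.619580 - (-0.137801)×(2.619580 - 2.890000)/(-0.137801 - 1.352100)
       = 2.644591
Iteration 3:
  f(2.619580) = -0.137801
  f(2.644591) = -0.006138
  x_4 = 2.644591 - (-0.006138)×(2.644591 - 2.619580)/(-0.006138 - (-0.137801))
       = 2.645757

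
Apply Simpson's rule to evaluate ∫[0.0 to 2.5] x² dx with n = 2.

f(x) = x²
a = 0.0, b = 2.5, n = 2
h = (b - a)/n = 1.250000

Simpson's rule: (h/3)[f(x₀) + 4f(x₁) + 2f(x₂) + ... + f(xₙ)]

x_0 = 0.0000, f(x_0) = 0.000000, coefficient = 1
x_1 = 1.2500, f(x_1) = 1.562500, coefficient = 4
x_2 = 2.5000, f(x_2) = 6.250000, coefficient = 1

I ≈ (1.250000/3) × 12.500000 = 5.208333
Exact value: 5.208333
Error: 0.000000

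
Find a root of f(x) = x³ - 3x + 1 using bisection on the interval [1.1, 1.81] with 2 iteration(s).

f(x) = x³ - 3x + 1
Initial interval: [1.1, 1.81]

Iteration 1:
  c_1 = (1.100000 + 1.810000)/2 = 1.455000
  f(c_1) = f(1.455000) = -0.284729
  f(a) × f(c) ≥ 0, new interval: [1.455000, 1.810000]
Iteration 2:
  c_2 = (1.455000 + 1.810000)/2 = 1.632500
  f(c_2) = f(1.632500) = 0.453204
  f(a) × f(c) < 0, new interval: [1.455000, 1.632500]

After 2 iteration(s), the approximation is c_2 = 1.632500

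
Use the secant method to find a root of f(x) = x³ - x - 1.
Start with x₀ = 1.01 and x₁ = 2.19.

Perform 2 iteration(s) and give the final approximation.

f(x) = x³ - x - 1
x₀ = 1.01, x₁ = 2.19

Secant formula: x_{n+1} = x_n - f(x_n)(x_n - x_{n-1})/(f(x_n) - f(x_{n-1}))

Iteration 1:
  f(1.010000) = -0.979699
  f(2.190000) = 7.313459
  x_2 = 2.190000 - 7.313459×(2.190000 - 1.010000)/(7.313459 - (-0.979699))
       = 1.149397
Iteration 2:
  f(2.190000) = 7.313459
  f(1.149397) = -0.630912
  x_3 = 1.149397 - (-0.630912)×(1.149397 - 2.190000)/(-0.630912 - 7.313459)
       = 1.232038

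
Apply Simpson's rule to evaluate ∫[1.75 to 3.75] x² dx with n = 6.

f(x) = x²
a = 1.75, b = 3.75, n = 6
h = (b - a)/n = 0.333333

Simpson's rule: (h/3)[f(x₀) + 4f(x₁) + 2f(x₂) + ... + f(xₙ)]

x_0 = 1.7500, f(x_0) = 3.062500, coefficient = 1
x_1 = 2.0833, f(x_1) = 4.340278, coefficient = 4
x_2 = 2.4167, f(x_2) = 5.840278, coefficient = 2
x_3 = 2.7500, f(x_3) = 7.562500, coefficient = 4
x_4 = 3.0833, f(x_4) = 9.506944, coefficient = 2
x_5 = 3.4167, f(x_5) = 11.673611, coefficient = 4
x_6 = 3.7500, f(x_6) = 14.062500, coefficient = 1

I ≈ (0.333333/3) × 142.125000 = 15.791667
Exact value: 15.791667
Error: 0.000000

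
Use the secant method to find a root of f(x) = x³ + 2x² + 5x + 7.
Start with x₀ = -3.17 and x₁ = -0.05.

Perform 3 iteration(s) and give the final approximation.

f(x) = x³ + 2x² + 5x + 7
x₀ = -3.17, x₁ = -0.05

Secant formula: x_{n+1} = x_n - f(x_n)(x_n - x_{n-1})/(f(x_n) - f(x_{n-1}))

Iteration 1:
  f(-3.170000) = -20.607213
  f(-0.050000) = 6.754875
  x_2 = -0.050000 - 6.754875×(-0.050000 - (-3.170000))/(6.754875 - (-20.607213))
       = -0.820234
Iteration 2:
  f(-0.050000) = 6.754875
  f(-0.820234) = 3.692558
  x_3 = -0.820234 - 3.692558×(-0.820234 - (-0.050000))/(3.692558 - 6.754875)
       = -1.748986
Iteration 3:
  f(-0.820234) = 3.692558
  f(-1.748986) = -0.977090
  x_4 = -1.748986 - (-0.977090)×(-1.748986 - (-0.820234))/(-0.977090 - 3.692558)
       = -1.554651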